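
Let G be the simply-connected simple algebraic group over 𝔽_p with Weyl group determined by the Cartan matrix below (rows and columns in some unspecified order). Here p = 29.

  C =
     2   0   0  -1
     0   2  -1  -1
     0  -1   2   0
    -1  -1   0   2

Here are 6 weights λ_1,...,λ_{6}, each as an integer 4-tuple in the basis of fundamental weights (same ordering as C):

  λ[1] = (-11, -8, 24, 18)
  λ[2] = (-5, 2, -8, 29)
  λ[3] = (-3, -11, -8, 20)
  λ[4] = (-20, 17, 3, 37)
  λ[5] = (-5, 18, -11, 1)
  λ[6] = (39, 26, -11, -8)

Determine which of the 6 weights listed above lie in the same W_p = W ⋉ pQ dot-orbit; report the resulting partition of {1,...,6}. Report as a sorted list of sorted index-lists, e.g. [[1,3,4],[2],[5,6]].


A_4 Cartan matrix, 4 simple roots permuted; ρ=(1,1,1,1).

W_29-reps of the 6 weights in Ā_29 (same 4-coord order as C):

  λ_1 → (2, 7, 10, 2) · λ_2 → (0, 3, 1, 22) · λ_3 → (2, 7, 10, 2) · λ_4 → (2, 7, 10, 2) · λ_5 → (2, 7, 10, 2) · λ_6 → (2, 7, 10, 2)

Partition of {1..6} into 2 W_29-dot-orbits:

[[1, 3, 4, 5, 6], [2]]


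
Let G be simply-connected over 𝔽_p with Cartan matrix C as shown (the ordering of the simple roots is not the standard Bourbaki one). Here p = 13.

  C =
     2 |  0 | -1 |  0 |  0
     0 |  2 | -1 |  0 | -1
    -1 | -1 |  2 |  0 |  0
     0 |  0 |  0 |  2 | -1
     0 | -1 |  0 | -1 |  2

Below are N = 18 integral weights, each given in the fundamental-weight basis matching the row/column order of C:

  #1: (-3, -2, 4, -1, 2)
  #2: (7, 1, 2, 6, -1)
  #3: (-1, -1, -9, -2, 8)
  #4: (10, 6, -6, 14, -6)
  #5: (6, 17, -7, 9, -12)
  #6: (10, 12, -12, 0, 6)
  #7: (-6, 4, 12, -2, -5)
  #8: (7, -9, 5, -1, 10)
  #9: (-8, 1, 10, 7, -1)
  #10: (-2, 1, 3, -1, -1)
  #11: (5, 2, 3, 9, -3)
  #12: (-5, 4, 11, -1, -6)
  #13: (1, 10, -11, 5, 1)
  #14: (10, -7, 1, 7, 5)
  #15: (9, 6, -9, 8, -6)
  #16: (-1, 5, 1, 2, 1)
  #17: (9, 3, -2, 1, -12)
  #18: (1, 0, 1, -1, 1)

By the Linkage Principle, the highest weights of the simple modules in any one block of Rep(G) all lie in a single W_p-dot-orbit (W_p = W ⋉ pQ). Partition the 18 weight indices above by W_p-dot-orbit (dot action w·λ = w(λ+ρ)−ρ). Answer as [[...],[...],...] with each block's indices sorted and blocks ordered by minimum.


Type A_5, rank 5, |W|=720; reorder rows/cols to standard.

Alcove-folded reps (p=13, 18 weights, presented ϖ-order):

  λ_1 → (2, 1, 2, 0, 2) · λ_2 → (1, 2, 3, 0, 0) · λ_3 → (0, 0, 8, 1, 0) · λ_4 → (2, 1, 2, 0, 2) · λ_5 → (1, 1, 1, 1, 5) · λ_6 → (1, 2, 3, 0, 0) · λ_7 → (0, 0, 8, 1, 0) · λ_8 → (2, 5, 2, 3, 1) · λ_9 → (1, 2, 3, 0, 0) · λ_10 → (1, 2, 3, 0, 0) · λ_11 → (2, 1, 2, 0, 2) · λ_12 → (0, 0, 8, 1, 0) · λ_13 → (2, 1, 2, 0, 2) · λ_14 → (1, 2, 3, 0, 0) · λ_15 → (2, 5, 2, 3, 1) · λ_16 → (0, 6, 2, 3, 2) · λ_17 → (2, 5, 2, 3, 1) · λ_18 → (2, 1, 2, 0, 2)

These 18 weights hit 6 W_13-dot-orbits; sizes (5, 5, 3, 1, 3, 1):

[[1, 4, 11, 13, 18], [2, 6, 9, 10, 14], [3, 7, 12], [5], [8, 15, 17], [16]]


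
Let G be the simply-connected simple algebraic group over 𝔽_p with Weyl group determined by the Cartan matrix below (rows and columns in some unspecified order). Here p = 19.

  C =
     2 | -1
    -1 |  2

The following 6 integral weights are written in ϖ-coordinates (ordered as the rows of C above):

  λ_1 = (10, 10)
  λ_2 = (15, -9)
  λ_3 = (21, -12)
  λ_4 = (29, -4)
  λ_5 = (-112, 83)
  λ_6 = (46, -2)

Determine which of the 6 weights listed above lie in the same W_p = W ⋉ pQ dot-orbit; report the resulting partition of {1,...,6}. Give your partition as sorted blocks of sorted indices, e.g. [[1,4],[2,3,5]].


C ↔ A_2 under row/col permutation; |W(A_2)| = 6.

Folding the 6 weights λ_j+ρ into Ā_19 (reps in the given 2-coord order):

  λ_1 → (8, 8);  λ_2 → (8, 8);  λ_3 → (8, 8);  λ_4 → (8, 8);  λ_5 → (8, 8);  λ_6 → (1, 10)

Linkage partition of the 6 weights (2 classes, p=19):

[[1, 2, 3, 4, 5], [6]]


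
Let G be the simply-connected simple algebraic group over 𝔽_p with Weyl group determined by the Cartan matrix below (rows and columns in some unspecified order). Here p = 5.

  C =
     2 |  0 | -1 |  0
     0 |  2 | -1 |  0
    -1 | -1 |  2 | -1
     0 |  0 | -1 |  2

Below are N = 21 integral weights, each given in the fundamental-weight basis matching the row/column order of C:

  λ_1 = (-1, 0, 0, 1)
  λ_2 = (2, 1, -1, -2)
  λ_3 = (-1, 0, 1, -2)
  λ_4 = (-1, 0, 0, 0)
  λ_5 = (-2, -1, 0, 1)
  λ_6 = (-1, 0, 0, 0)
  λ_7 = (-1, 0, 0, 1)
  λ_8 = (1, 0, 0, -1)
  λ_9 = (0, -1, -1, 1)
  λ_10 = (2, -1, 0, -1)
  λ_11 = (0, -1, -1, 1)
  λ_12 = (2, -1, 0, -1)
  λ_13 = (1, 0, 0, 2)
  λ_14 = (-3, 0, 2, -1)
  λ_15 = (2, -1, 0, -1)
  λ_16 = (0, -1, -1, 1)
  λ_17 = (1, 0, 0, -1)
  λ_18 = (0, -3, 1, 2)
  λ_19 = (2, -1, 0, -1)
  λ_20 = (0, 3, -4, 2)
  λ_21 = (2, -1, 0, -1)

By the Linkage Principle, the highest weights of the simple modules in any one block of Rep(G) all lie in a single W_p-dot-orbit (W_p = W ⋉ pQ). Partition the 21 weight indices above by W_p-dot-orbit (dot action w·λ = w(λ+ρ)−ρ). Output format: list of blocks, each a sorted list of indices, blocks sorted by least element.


Type D_4, rank 4, |W|=192; reorder rows/cols to standard.

W_5-reps of the 21 weights in Ā_5 (same 4-coord order as C):

  λ_1+ρ ↦ (0, 1, 1, 2) · λ_2+ρ ↦ (2, 1, 1, 0) · λ_3+ρ ↦ (0, 1, 1, 1) · λ_4+ρ ↦ (0, 1, 1, 1) · λ_5+ρ ↦ (1, 0, 0, 2) · λ_6+ρ ↦ (0, 1, 1, 1) · λ_7+ρ ↦ (0, 1, 1, 2) · λ_8+ρ ↦ (2, 1, 1, 0) · λ_9+ρ ↦ (1, 0, 0, 2) · λ_10+ρ ↦ (3, 0, 1, 0) · λ_11+ρ ↦ (1, 0, 0, 2) · λ_12+ρ ↦ (3, 0, 1, 0) · λ_13+ρ ↦ (0, 1, 1, 1) · λ_14+ρ ↦ (2, 1, 1, 0) · λ_15+ρ ↦ (3, 0, 1, 0) · λ_16+ρ ↦ (1, 0, 0, 2) · λ_17+ρ ↦ (2, 1, 1, 0) · λ_18+ρ ↦ (0, 1, 1, 2) · λ_19+ρ ↦ (3, 0, 1, 0) · λ_20+ρ ↦ (2, 1, 1, 0) · λ_21+ρ ↦ (3, 0, 1, 0)

5 distinct reps among the 21 weights ⇒ 5 W_5-linkage classes:

[[1, 7, 18], [2, 8, 14, 17, 20], [3, 4, 6, 13], [5, 9, 11, 16], [10, 12, 15, 19, 21]]


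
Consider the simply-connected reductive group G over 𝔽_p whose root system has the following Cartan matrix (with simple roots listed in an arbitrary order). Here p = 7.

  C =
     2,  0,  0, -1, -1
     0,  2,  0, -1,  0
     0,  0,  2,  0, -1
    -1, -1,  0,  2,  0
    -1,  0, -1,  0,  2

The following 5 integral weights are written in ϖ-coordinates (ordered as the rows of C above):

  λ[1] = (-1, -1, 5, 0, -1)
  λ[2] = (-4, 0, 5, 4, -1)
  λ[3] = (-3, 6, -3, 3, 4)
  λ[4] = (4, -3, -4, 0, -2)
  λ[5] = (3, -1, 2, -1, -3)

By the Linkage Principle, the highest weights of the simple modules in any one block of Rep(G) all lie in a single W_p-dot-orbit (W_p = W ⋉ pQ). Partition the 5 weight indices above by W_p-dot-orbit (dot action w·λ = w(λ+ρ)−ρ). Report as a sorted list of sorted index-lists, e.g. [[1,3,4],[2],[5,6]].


Cartan matrix: type A_5 (|W|=720); un-permuting the 5 rows.

Folding the 5 weights λ_j+ρ into Ā_7 (reps in the given 5-coord order):

  1: (0, 0, 6, 1, 0)
  2: (0, 1, 1, 1, 3)
  3: (2, 0, 1, 0, 2)
  4: (0, 1, 1, 1, 3)
  5: (2, 0, 1, 0, 2)

Linkage partition of the 5 weights (3 classes, p=7):

[[1], [2, 4], [3, 5]]


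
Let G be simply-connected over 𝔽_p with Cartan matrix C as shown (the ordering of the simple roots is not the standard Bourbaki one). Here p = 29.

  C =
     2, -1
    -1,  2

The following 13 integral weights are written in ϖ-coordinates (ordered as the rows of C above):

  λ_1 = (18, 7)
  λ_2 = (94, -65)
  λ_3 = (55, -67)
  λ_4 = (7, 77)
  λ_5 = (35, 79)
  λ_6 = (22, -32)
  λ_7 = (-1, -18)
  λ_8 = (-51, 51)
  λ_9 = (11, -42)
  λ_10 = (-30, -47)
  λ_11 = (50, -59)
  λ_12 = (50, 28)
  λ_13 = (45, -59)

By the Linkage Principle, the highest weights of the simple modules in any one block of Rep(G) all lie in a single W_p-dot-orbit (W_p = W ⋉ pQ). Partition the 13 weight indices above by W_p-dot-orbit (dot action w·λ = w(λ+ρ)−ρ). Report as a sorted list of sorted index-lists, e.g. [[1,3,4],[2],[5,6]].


Type A_2, rank 2, |W|=6; reorder rows/cols to standard.

W_29-reps of the 13 weights in Ā_29 (same 2-coord order as C):

  1: (19, 8);  2: (6, 21);  3: (19, 8);  4: (1, 8);  5: (22, 0);  6: (6, 21);  7: (17, 0);  8: (6, 21);  9: (17, 0);  10: (17, 0);  11: (22, 0);  12: (22, 0);  13: (17, 0)

Partition of {1..13} into 5 W_29-dot-orbits:

[[1, 3], [2, 6, 8], [4], [5, 11, 12], [7, 9, 10, 13]]


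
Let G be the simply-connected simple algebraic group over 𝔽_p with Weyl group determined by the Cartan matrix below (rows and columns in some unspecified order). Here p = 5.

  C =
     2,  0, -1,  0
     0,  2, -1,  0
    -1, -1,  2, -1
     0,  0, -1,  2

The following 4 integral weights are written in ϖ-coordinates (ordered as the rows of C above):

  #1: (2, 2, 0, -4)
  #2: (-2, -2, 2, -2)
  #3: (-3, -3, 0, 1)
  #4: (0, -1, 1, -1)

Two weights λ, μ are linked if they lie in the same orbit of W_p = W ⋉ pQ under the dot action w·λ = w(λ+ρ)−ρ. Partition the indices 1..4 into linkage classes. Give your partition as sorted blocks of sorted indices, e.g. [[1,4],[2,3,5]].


Root system D_4: the 4×4 matrix C matches after relabeling.

Alcove-folded reps (p=5, 4 weights, presented ϖ-order):

  1: (1, 1, 0, 1);  2: (1, 1, 0, 1);  3: (1, 1, 0, 1);  4: (1, 0, 2, 0)

Grouping the 4 weights by Ā_5-representative: 2 linkage classes.

[[1, 2, 3], [4]]


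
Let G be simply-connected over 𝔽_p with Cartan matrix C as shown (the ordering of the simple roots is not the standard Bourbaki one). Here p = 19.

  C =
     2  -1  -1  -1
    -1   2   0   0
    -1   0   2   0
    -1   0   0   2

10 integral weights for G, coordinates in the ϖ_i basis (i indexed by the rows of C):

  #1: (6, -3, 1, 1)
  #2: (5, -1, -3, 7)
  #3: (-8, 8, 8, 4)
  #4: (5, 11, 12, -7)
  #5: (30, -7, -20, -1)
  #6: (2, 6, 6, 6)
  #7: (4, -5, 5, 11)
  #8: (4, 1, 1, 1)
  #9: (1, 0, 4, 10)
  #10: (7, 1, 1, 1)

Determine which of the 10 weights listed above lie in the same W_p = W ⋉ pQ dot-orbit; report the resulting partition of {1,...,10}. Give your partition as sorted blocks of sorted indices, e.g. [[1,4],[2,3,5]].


Dynkin diagram of C (from the 6 off-diagonal −1 entries): D_4.

Ā_19 reps of the 10 weights (D_4, coords as presented):

    [1] (5, 2, 2, 2)
    [2] (4, 0, 2, 8)
    [3] (5, 2, 2, 2)
    [4] (6, 0, 1, 6)
    [5] (6, 0, 1, 6)
    [6] (5, 2, 2, 2)
    [7] (4, 0, 2, 8)
    [8] (5, 2, 2, 2)
    [9] (0, 1, 5, 11)
    [10] (5, 2, 2, 2)

The 10 indices split into 4 linkage classes (same alcove rep ⇔ same W_19-dot-orbit):

[[1, 3, 6, 8, 10], [2, 7], [4, 5], [9]]


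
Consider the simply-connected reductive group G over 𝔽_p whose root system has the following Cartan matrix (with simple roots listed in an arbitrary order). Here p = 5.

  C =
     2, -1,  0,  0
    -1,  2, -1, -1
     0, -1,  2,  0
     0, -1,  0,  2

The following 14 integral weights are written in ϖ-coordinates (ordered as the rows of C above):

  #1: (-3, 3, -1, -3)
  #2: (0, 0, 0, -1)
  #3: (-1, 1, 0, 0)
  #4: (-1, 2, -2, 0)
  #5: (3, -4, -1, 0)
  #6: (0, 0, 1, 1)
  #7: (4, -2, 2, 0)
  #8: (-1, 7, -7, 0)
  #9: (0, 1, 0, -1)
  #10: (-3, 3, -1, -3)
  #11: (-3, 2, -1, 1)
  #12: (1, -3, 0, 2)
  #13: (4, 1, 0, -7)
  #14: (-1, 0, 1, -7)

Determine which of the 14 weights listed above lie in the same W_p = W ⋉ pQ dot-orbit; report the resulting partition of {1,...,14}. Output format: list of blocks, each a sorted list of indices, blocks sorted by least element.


Root system D_4: the 4×4 matrix C matches after relabeling.

Each λ_j+ρ reduced to Ā_5; 4-tuples below use C's row order:

    λ_1 → (2, 0, 0, 2)
    λ_2 → (1, 1, 1, 0)
    λ_3 → (0, 1, 1, 1)
    λ_4 → (0, 1, 1, 1)
    λ_5 → (1, 1, 1, 0)
    λ_6 → (0, 1, 1, 1)
    λ_7 → (2, 0, 0, 2)
    λ_8 → (1, 1, 1, 0)
    λ_9 → (1, 1, 1, 0)
    λ_10 → (2, 0, 0, 2)
    λ_11 → (2, 0, 0, 2)
    λ_12 → (0, 1, 1, 1)
    λ_13 → (1, 1, 1, 0)
    λ_14 → (2, 0, 0, 2)

Grouping the 14 weights by Ā_5-representative: 3 linkage classes.

[[1, 7, 10, 11, 14], [2, 5, 8, 9, 13], [3, 4, 6, 12]]


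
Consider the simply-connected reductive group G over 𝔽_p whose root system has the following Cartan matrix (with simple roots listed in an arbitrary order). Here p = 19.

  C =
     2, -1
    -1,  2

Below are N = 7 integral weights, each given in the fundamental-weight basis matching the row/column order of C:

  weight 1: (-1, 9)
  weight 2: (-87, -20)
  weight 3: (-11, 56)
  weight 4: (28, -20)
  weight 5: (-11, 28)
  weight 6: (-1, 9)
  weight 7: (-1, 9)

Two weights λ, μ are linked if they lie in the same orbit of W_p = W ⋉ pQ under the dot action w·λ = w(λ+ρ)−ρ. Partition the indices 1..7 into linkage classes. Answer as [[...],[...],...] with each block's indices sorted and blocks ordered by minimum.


Root system A_2: the 2×2 matrix C matches after relabeling.

Alcove-folded reps (p=19, 7 weights, presented ϖ-order):

  1: (0, 10) · 2: (0, 10) · 3: (0, 10) · 4: (0, 9) · 5: (0, 9) · 6: (0, 10) · 7: (0, 10)

Linkage partition of the 7 weights (2 classes, p=19):

[[1, 2, 3, 6, 7], [4, 5]]


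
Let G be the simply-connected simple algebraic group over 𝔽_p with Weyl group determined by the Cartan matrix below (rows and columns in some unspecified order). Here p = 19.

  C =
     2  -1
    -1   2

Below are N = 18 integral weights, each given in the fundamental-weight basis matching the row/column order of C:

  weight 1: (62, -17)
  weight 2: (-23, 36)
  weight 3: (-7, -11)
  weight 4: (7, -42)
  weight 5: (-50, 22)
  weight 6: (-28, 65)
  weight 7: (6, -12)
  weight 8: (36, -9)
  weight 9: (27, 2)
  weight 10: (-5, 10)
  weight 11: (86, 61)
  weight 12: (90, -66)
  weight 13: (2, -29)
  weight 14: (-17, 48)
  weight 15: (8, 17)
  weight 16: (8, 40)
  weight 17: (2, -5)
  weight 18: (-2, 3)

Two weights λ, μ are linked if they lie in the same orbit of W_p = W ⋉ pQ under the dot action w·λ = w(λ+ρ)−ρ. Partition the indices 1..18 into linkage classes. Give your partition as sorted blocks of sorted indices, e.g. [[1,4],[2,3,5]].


Root system A_2: the 2×2 matrix C matches after relabeling.

Folding the 18 weights λ_j+ρ into Ā_19 (reps in the given 2-coord order):

  [1] (10, 6) · [2] (1, 3) · [3] (10, 6) · [4] (3, 11) · [5] (4, 7) · [6] (1, 10) · [7] (4, 7) · [8] (1, 10) · [9] (7, 9) · [10] (4, 7) · [11] (3, 11) · [12] (4, 7) · [13] (10, 6) · [14] (3, 11) · [15] (1, 10) · [16] (7, 9) · [17] (1, 3) · [18] (1, 3)

6 distinct reps among the 18 weights ⇒ 6 W_19-linkage classes:

[[1, 3, 13], [2, 17, 18], [4, 11, 14], [5, 7, 10, 12], [6, 8, 15], [9, 16]]


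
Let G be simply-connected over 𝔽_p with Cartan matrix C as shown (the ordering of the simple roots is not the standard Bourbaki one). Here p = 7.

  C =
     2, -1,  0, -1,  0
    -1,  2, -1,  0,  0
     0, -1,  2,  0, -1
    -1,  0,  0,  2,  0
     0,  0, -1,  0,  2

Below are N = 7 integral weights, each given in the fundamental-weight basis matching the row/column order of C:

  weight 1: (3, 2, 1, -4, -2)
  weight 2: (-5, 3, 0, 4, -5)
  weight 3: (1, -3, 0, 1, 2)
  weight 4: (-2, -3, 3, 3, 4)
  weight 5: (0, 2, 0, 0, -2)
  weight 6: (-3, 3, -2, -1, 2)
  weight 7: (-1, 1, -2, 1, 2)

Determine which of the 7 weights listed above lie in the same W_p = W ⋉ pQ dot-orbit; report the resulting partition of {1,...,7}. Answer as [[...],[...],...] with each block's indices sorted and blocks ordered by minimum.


A_5 Cartan matrix, 5 simple roots permuted; ρ=(1,1,1,1,1).

Alcove-folded reps (p=7, 7 weights, presented ϖ-order):

  1: (1, 3, 0, 1, 1);  2: (1, 3, 0, 1, 1);  3: (0, 1, 1, 2, 2);  4: (0, 1, 1, 2, 2);  5: (1, 3, 0, 1, 1);  6: (0, 1, 1, 2, 2);  7: (0, 1, 1, 2, 2)

These 7 weights hit 2 W_7-dot-orbits; sizes (3, 4):

[[1, 2, 5], [3, 4, 6, 7]]


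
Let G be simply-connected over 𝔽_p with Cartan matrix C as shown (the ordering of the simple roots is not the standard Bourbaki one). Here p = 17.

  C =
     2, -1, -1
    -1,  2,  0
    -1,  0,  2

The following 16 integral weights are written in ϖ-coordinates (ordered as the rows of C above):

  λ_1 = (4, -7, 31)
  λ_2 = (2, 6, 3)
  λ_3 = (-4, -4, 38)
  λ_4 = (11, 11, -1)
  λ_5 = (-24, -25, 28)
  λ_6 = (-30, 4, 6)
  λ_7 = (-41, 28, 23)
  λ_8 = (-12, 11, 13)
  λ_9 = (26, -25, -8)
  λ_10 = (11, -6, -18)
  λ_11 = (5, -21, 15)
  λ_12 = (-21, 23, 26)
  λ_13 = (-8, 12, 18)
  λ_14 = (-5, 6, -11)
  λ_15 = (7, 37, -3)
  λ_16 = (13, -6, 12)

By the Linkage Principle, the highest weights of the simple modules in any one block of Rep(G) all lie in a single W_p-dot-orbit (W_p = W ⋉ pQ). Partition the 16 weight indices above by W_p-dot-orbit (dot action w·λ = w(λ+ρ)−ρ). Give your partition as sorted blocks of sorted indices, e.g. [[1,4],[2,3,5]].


Type A_3, rank 3, |W|=24; reorder rows/cols to standard.

Folding the 16 weights λ_j+ρ into Ā_17 (reps in the given 3-coord order):

  [1] (11, 1, 3);  [2] (3, 7, 4);  [3] (11, 1, 3);  [4] (5, 5, 7);  [5] (6, 6, 1);  [6] (5, 5, 7);  [7] (6, 6, 1);  [8] (11, 1, 3);  [9] (3, 7, 4);  [10] (5, 5, 7);  [11] (11, 1, 3);  [12] (3, 7, 4);  [13] (5, 2, 4);  [14] (3, 7, 4);  [15] (5, 2, 4);  [16] (4, 5, 3)

6 distinct reps among the 16 weights ⇒ 6 W_17-linkage classes:

[[1, 3, 8, 11], [2, 9, 12, 14], [4, 6, 10], [5, 7], [13, 15], [16]]


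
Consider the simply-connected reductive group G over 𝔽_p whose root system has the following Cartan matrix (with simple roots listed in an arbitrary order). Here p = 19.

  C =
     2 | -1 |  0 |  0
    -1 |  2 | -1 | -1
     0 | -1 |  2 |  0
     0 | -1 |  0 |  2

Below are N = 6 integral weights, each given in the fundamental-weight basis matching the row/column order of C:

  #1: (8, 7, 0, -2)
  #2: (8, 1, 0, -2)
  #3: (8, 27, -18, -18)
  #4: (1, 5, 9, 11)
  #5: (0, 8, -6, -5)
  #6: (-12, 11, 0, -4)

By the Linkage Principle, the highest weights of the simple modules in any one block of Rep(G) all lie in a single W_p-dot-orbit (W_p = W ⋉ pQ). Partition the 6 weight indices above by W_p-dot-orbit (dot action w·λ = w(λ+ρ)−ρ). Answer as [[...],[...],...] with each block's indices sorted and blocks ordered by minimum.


Dynkin diagram of C (from the 6 off-diagonal −1 entries): D_4.

λ_j+ρ reflected into Ā_19 (⟨·,θ^∨⟩≤19); 4-tuples as given:

    λ_1 → (9, 1, 1, 1)
    λ_2 → (9, 1, 1, 1)
    λ_3 → (9, 1, 1, 1)
    λ_4 → (9, 1, 1, 1)
    λ_5 → (1, 0, 5, 4)
    λ_6 → (9, 1, 1, 1)

Grouping the 6 weights by Ā_19-representative: 2 linkage classes.

[[1, 2, 3, 4, 6], [5]]


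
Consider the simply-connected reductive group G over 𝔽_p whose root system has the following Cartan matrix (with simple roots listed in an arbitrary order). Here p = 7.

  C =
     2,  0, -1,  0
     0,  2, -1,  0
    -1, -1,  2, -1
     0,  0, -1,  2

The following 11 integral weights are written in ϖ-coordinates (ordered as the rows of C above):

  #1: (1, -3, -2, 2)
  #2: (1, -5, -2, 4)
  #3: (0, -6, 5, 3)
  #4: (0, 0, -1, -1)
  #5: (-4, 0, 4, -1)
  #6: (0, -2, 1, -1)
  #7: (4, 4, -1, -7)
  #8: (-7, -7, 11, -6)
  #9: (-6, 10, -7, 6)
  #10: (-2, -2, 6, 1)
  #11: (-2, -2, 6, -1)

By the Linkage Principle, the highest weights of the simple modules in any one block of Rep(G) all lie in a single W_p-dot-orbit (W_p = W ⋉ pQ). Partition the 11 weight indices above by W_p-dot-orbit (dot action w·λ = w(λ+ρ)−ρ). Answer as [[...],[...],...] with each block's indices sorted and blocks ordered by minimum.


Dynkin diagram of C (from the 6 off-diagonal −1 entries): D_4.

λ_j+ρ reflected into Ā_7 (⟨·,θ^∨⟩≤7); 4-tuples as given:

    λ_1+ρ ↦ (1, 1, 1, 0)
    λ_2+ρ ↦ (3, 1, 1, 0)
    λ_3+ρ ↦ (3, 1, 1, 0)
    λ_4+ρ ↦ (1, 1, 0, 0)
    λ_5+ρ ↦ (3, 1, 1, 0)
    λ_6+ρ ↦ (1, 1, 1, 0)
    λ_7+ρ ↦ (1, 1, 1, 0)
    λ_8+ρ ↦ (1, 1, 0, 0)
    λ_9+ρ ↦ (2, 4, 0, 0)
    λ_10+ρ ↦ (1, 1, 0, 0)
    λ_11+ρ ↦ (1, 1, 0, 0)

Partition of {1..11} into 4 W_7-dot-orbits:

[[1, 6, 7], [2, 3, 5], [4, 8, 10, 11], [9]]


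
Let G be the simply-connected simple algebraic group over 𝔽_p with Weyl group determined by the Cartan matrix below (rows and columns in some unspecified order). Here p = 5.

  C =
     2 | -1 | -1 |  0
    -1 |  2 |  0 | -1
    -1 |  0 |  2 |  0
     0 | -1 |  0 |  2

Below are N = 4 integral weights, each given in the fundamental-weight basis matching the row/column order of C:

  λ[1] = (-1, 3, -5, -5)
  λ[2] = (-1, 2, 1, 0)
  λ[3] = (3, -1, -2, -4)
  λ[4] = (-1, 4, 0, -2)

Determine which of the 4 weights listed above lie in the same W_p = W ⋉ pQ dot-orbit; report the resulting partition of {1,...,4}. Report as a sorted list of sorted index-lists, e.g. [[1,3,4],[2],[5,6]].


Type A_4, rank 4, |W|=120; reorder rows/cols to standard.

Each λ_j+ρ reduced to Ā_5; 4-tuples below use C's row order:

    λ_1 → (0, 4, 0, 0)
    λ_2 → (0, 3, 1, 0)
    λ_3 → (0, 3, 1, 0)
    λ_4 → (0, 4, 0, 0)

Linkage partition of the 4 weights (2 classes, p=5):

[[1, 4], [2, 3]]


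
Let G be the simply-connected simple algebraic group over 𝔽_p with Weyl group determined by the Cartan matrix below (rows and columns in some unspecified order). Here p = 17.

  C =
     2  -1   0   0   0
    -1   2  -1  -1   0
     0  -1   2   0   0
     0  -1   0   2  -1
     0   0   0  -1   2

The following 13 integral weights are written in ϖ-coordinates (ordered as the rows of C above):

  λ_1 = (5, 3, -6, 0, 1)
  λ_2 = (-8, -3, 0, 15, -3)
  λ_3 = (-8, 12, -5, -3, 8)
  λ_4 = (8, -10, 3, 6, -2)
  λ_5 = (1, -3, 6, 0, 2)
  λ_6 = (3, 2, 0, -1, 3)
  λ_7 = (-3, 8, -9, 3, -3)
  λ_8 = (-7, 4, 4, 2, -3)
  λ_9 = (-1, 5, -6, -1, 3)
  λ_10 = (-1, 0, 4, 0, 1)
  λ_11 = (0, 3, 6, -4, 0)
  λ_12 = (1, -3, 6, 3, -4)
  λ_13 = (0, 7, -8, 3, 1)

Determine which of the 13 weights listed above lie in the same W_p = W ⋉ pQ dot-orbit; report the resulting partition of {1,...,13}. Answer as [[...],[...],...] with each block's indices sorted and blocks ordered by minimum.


D_5 Cartan matrix, 5 simple roots permuted; ρ=(1,1,1,1,1).

W_17-reps of the 13 weights in Ā_17 (same 5-coord order as C):

    λ_1+ρ ↦ (5, 1, 4, 0, 2)
    λ_2+ρ ↦ (1, 1, 7, 1, 2)
    λ_3+ρ ↦ (4, 3, 1, 0, 4)
    λ_4+ρ ↦ (0, 1, 5, 1, 2)
    λ_5+ρ ↦ (0, 1, 5, 1, 2)
    λ_6+ρ ↦ (4, 3, 1, 0, 4)
    λ_7+ρ ↦ (1, 1, 7, 1, 2)
    λ_8+ρ ↦ (5, 1, 4, 0, 2)
    λ_9+ρ ↦ (0, 1, 5, 0, 4)
    λ_10+ρ ↦ (0, 1, 5, 1, 2)
    λ_11+ρ ↦ (1, 1, 7, 1, 2)
    λ_12+ρ ↦ (0, 1, 5, 1, 2)
    λ_13+ρ ↦ (1, 1, 7, 1, 2)

The 13 indices split into 5 linkage classes (same alcove rep ⇔ same W_17-dot-orbit):

[[1, 8], [2, 7, 11, 13], [3, 6], [4, 5, 10, 12], [9]]


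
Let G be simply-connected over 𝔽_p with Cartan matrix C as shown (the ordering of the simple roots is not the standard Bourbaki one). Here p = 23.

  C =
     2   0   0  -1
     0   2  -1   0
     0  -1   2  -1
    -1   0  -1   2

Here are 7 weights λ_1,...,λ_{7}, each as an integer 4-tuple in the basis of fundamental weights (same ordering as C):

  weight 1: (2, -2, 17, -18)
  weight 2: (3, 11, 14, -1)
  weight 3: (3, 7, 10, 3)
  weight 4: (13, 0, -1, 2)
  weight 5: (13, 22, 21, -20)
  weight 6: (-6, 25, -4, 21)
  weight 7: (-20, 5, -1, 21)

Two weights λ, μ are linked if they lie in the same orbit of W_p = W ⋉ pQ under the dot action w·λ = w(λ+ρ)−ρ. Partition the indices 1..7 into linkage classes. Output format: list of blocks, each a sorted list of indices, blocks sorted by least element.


A_4 Cartan matrix, 4 simple roots permuted; ρ=(1,1,1,1).

Folding the 7 weights λ_j+ρ into Ā_23 (reps in the given 4-coord order):

    [1] (14, 1, 0, 3)
    [2] (0, 4, 11, 4)
    [3] (0, 4, 11, 4)
    [4] (14, 1, 0, 3)
    [5] (14, 1, 0, 3)
    [6] (14, 1, 0, 3)
    [7] (14, 1, 0, 3)

Grouping the 7 weights by Ā_23-representative: 2 linkage classes.

[[1, 4, 5, 6, 7], [2, 3]]


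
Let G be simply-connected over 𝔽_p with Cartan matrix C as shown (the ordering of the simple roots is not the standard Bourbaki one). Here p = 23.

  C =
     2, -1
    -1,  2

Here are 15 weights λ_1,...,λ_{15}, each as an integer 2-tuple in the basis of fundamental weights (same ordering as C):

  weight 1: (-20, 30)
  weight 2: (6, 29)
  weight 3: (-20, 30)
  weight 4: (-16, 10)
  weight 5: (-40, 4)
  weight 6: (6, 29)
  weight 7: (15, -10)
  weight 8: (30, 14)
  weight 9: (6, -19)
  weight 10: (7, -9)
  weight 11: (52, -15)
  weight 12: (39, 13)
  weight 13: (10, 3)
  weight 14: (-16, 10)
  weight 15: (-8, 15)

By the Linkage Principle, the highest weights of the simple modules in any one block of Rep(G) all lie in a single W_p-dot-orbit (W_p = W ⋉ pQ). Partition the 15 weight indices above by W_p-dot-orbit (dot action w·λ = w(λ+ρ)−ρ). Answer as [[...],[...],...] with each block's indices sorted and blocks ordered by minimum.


A_2 Cartan matrix, 2 simple roots permuted; ρ=(1,1).

Ā_23 reps of the 15 weights (A_2, coords as presented):

  1: (11, 4);  2: (7, 9);  3: (11, 4);  4: (11, 4);  5: (11, 7);  6: (7, 9);  7: (7, 9);  8: (0, 8);  9: (11, 7);  10: (0, 8);  11: (7, 9);  12: (8, 9);  13: (11, 4);  14: (11, 4);  15: (7, 9)

Grouping the 15 weights by Ā_23-representative: 5 linkage classes.

[[1, 3, 4, 13, 14], [2, 6, 7, 11, 15], [5, 9], [8, 10], [12]]


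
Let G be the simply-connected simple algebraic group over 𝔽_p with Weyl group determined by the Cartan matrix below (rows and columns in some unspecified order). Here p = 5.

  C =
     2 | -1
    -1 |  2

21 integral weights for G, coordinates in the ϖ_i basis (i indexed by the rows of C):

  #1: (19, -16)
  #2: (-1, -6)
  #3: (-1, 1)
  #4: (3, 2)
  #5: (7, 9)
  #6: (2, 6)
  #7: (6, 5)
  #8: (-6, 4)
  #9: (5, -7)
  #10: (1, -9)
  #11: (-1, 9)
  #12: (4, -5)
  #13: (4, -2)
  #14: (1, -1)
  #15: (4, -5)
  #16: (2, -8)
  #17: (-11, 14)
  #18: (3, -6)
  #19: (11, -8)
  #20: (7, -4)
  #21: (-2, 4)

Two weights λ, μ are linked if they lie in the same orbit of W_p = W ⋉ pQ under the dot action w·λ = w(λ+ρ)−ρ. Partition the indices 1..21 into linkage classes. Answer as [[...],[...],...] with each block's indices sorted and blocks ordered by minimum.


A_2 Cartan matrix, 2 simple roots permuted; ρ=(1,1).

Folding the 21 weights λ_j+ρ into Ā_5 (reps in the given 2-coord order):

  λ_1 → (5, 0)
  λ_2 → (5, 0)
  λ_3 → (0, 2)
  λ_4 → (2, 1)
  λ_5 → (0, 2)
  λ_6 → (2, 0)
  λ_7 → (2, 1)
  λ_8 → (5, 0)
  λ_9 → (1, 4)
  λ_10 → (2, 1)
  λ_11 → (5, 0)
  λ_12 → (1, 4)
  λ_13 → (4, 1)
  λ_14 → (2, 0)
  λ_15 → (1, 4)
  λ_16 → (2, 1)
  λ_17 → (5, 0)
  λ_18 → (1, 4)
  λ_19 → (0, 2)
  λ_20 → (2, 0)
  λ_21 → (1, 4)

These 21 weights hit 6 W_5-dot-orbits; sizes (5, 3, 4, 3, 5, 1):

[[1, 2, 8, 11, 17], [3, 5, 19], [4, 7, 10, 16], [6, 14, 20], [9, 12, 15, 18, 21], [13]]


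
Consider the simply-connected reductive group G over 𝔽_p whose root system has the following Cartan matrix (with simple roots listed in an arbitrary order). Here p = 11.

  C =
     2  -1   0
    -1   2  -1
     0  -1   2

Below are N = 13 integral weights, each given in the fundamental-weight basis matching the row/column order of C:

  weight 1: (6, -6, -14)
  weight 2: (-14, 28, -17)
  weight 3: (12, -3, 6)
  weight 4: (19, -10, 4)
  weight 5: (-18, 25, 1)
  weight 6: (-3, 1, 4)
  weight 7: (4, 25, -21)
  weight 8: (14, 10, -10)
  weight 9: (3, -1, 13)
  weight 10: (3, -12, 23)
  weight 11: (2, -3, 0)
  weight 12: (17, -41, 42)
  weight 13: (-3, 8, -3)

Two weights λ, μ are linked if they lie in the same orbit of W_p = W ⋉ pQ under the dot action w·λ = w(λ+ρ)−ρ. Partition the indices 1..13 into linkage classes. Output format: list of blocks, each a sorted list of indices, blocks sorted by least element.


C ↔ A_3 under row/col permutation; |W(A_3)| = 24.

Each λ_j+ρ reduced to Ā_11; 3-tuples below use C's row order:

  1: (4, 0, 2)
  2: (2, 0, 5)
  3: (4, 0, 2)
  4: (2, 0, 5)
  5: (2, 0, 5)
  6: (2, 0, 5)
  7: (2, 0, 5)
  8: (4, 0, 2)
  9: (0, 3, 4)
  10: (4, 0, 2)
  11: (1, 1, 1)
  12: (0, 7, 3)
  13: (2, 5, 2)

Linkage partition of the 13 weights (6 classes, p=11):

[[1, 3, 8, 10], [2, 4, 5, 6, 7], [9], [11], [12], [13]]


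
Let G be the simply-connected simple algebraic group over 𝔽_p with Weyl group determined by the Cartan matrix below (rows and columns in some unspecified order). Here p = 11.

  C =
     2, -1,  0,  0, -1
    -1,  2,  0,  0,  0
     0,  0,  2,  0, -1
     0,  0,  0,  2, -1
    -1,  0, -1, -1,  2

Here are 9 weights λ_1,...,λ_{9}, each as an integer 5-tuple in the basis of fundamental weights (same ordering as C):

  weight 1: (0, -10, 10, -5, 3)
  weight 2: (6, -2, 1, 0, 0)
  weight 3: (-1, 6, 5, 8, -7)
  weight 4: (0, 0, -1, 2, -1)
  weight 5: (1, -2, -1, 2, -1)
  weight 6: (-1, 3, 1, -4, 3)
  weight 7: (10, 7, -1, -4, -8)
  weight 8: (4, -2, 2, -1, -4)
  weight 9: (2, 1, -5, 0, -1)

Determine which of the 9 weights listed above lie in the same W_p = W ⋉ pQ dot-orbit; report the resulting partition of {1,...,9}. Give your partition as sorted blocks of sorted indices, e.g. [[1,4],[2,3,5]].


D_5 Cartan matrix, 5 simple roots permuted; ρ=(1,1,1,1,1).

Ā_11 reps of the 9 weights (D_5, coords as presented):

  λ_1 → (0, 4, 2, 3, 1)
  λ_2 → (1, 0, 2, 1, 0)
  λ_3 → (1, 1, 0, 3, 0)
  λ_4 → (1, 1, 0, 3, 0)
  λ_5 → (1, 1, 0, 3, 0)
  λ_6 → (0, 4, 2, 3, 1)
  λ_7 → (1, 0, 2, 1, 0)
  λ_8 → (1, 1, 0, 3, 0)
  λ_9 → (1, 1, 0, 3, 0)

Partition of {1..9} into 3 W_11-dot-orbits:

[[1, 6], [2, 7], [3, 4, 5, 8, 9]]


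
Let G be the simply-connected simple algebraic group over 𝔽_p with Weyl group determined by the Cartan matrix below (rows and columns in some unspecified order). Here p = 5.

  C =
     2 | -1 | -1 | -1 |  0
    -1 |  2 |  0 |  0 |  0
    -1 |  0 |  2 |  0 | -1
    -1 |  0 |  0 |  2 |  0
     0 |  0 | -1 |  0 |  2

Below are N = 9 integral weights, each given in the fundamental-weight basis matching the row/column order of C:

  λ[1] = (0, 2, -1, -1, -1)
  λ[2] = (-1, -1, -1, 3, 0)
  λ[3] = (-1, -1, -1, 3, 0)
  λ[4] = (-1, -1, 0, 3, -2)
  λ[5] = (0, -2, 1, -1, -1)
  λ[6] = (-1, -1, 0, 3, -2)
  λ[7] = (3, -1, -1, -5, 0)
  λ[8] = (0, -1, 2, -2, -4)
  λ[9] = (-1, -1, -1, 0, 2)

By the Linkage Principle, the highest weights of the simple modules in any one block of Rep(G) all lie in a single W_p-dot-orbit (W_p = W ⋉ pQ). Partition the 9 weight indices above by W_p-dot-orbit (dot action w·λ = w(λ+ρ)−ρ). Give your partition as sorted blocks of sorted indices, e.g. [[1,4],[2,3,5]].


Type D_5, rank 5, |W|=1920; reorder rows/cols to standard.

Ā_5 reps of the 9 weights (D_5, coords as presented):

  1: (1, 3, 0, 0, 0)
  2: (0, 0, 0, 4, 1)
  3: (0, 0, 0, 4, 1)
  4: (0, 0, 0, 4, 1)
  5: (0, 1, 2, 0, 0)
  6: (0, 0, 0, 4, 1)
  7: (0, 0, 0, 4, 1)
  8: (0, 0, 0, 1, 3)
  9: (0, 0, 0, 1, 3)

Linkage partition of the 9 weights (4 classes, p=5):

[[1], [2, 3, 4, 6, 7], [5], [8, 9]]


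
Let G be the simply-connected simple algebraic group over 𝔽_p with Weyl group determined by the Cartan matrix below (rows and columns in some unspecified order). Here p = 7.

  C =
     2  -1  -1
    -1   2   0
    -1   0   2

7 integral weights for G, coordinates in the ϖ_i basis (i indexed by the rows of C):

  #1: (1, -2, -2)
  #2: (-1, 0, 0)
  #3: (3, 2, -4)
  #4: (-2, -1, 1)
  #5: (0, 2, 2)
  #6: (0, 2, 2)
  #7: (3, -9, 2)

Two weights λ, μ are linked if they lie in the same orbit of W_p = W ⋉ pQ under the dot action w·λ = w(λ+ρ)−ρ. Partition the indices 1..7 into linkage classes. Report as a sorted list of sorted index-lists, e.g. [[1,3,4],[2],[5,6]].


Type A_3, rank 3, |W|=24; reorder rows/cols to standard.

Folding the 7 weights λ_j+ρ into Ā_7 (reps in the given 3-coord order):

  1: (0, 1, 1) · 2: (0, 1, 1) · 3: (1, 3, 3) · 4: (0, 1, 1) · 5: (1, 3, 3) · 6: (1, 3, 3) · 7: (3, 3, 0)

Grouping the 7 weights by Ā_7-representative: 3 linkage classes.

[[1, 2, 4], [3, 5, 6], [7]]


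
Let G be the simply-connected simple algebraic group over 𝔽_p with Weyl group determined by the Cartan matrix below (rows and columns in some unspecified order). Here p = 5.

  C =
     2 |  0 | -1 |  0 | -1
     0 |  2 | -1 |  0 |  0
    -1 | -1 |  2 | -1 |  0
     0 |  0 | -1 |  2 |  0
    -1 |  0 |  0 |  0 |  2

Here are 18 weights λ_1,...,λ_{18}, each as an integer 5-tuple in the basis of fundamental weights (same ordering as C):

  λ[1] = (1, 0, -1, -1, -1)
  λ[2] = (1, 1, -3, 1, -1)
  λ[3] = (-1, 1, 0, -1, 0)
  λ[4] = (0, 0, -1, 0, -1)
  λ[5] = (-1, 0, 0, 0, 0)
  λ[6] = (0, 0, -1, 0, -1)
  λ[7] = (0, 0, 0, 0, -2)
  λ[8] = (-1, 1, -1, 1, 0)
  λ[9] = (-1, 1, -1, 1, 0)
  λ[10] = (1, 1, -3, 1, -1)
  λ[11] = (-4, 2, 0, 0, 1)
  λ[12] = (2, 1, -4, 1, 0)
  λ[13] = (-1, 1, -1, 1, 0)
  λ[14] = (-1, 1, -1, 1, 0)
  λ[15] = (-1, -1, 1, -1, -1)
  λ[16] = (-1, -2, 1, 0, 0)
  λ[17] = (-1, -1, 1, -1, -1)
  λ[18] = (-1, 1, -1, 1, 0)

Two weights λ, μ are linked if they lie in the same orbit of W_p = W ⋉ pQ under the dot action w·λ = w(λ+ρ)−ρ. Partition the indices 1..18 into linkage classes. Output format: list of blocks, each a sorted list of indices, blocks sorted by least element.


Type D_5, rank 5, |W|=1920; reorder rows/cols to standard.

Each λ_j+ρ reduced to Ā_5; 5-tuples below use C's row order:

    1: (2, 1, 0, 0, 0)
    2: (0, 0, 2, 0, 0)
    3: (0, 2, 1, 0, 1)
    4: (1, 1, 0, 1, 0)
    5: (0, 1, 1, 1, 1)
    6: (1, 1, 0, 1, 0)
    7: (0, 1, 1, 1, 1)
    8: (0, 2, 0, 2, 1)
    9: (0, 2, 0, 2, 1)
    10: (0, 0, 2, 0, 0)
    11: (0, 1, 1, 1, 1)
    12: (0, 1, 1, 1, 1)
    13: (0, 2, 0, 2, 1)
    14: (0, 2, 0, 2, 1)
    15: (0, 0, 2, 0, 0)
    16: (0, 1, 1, 1, 1)
    17: (0, 0, 2, 0, 0)
    18: (0, 2, 0, 2, 1)

Partition of {1..18} into 6 W_5-dot-orbits:

[[1], [2, 10, 15, 17], [3], [4, 6], [5, 7, 11, 12, 16], [8, 9, 13, 14, 18]]


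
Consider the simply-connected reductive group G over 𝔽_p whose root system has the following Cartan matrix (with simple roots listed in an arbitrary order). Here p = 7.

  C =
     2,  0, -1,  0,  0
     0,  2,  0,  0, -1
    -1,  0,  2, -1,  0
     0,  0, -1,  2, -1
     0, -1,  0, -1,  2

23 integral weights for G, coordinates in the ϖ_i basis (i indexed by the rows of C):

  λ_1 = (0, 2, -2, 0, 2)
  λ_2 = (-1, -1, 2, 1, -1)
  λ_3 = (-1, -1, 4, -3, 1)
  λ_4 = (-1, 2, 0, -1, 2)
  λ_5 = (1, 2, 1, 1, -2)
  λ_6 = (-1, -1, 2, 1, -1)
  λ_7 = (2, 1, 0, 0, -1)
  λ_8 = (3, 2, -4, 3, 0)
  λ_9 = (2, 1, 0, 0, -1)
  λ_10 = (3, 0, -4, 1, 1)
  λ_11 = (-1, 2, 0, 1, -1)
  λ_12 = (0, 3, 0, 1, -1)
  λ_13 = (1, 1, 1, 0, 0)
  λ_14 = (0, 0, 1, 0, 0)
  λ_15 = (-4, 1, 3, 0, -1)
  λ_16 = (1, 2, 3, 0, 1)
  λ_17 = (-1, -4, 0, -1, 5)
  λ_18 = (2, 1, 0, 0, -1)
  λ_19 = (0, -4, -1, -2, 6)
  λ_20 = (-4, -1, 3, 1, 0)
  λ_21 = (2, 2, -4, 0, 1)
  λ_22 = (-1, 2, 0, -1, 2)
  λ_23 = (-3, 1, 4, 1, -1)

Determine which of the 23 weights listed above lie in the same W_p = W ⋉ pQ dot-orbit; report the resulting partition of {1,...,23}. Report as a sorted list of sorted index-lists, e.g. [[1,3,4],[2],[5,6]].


Root system A_5: the 5×5 matrix C matches after relabeling.

Folding the 23 weights λ_j+ρ into Ā_7 (reps in the given 5-coord order):

  λ_1 → (0, 3, 1, 0, 3)
  λ_2 → (0, 0, 3, 2, 0)
  λ_3 → (0, 0, 3, 2, 0)
  λ_4 → (0, 3, 1, 0, 3)
  λ_5 → (1, 1, 2, 1, 1)
  λ_6 → (0, 0, 3, 2, 0)
  λ_7 → (3, 2, 1, 1, 0)
  λ_8 → (1, 1, 2, 1, 1)
  λ_9 → (3, 2, 1, 1, 0)
  λ_10 → (1, 1, 2, 1, 1)
  λ_11 → (0, 3, 1, 2, 0)
  λ_12 → (0, 3, 1, 2, 0)
  λ_13 → (1, 1, 2, 1, 1)
  λ_14 → (1, 1, 2, 1, 1)
  λ_15 → (3, 2, 1, 1, 0)
  λ_16 → (3, 2, 1, 1, 0)
  λ_17 → (0, 3, 1, 0, 3)
  λ_18 → (3, 2, 1, 1, 0)
  λ_19 → (0, 3, 1, 0, 3)
  λ_20 → (3, 0, 1, 2, 1)
  λ_21 → (0, 3, 1, 2, 0)
  λ_22 → (0, 3, 1, 0, 3)
  λ_23 → (0, 0, 3, 2, 0)

Grouping the 23 weights by Ā_7-representative: 6 linkage classes.

[[1, 4, 17, 19, 22], [2, 3, 6, 23], [5, 8, 10, 13, 14], [7, 9, 15, 16, 18], [11, 12, 21], [20]]


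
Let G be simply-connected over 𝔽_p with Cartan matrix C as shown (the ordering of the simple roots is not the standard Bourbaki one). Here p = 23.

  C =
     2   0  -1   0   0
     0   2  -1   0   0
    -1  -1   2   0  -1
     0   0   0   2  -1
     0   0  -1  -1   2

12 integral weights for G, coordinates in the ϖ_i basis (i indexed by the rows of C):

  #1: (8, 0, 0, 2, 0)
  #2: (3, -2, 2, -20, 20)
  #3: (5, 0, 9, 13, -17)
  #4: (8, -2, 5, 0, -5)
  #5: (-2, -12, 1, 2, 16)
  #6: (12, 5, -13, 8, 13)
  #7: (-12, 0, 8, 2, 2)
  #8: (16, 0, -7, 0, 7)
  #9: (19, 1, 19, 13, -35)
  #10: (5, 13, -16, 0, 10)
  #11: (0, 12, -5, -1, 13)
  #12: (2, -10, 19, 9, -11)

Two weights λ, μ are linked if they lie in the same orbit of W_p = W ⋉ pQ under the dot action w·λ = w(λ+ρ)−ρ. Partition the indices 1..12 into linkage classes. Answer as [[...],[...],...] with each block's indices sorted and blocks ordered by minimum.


C ↔ D_5 under row/col permutation; |W(D_5)| = 1920.

Folding the 12 weights λ_j+ρ into Ā_23 (reps in the given 5-coord order):

  λ_1 → (9, 1, 1, 3, 1) · λ_2 → (1, 4, 0, 12, 2) · λ_3 → (0, 5, 1, 2, 6) · λ_4 → (9, 1, 1, 3, 1) · λ_5 → (9, 1, 1, 3, 1) · λ_6 → (0, 5, 1, 2, 6) · λ_7 → (9, 1, 1, 3, 1) · λ_8 → (11, 5, 1, 1, 2) · λ_9 → (11, 5, 1, 1, 2) · λ_10 → (9, 1, 1, 3, 1) · λ_11 → (3, 9, 0, 1, 0) · λ_12 → (3, 9, 0, 1, 0)

Linkage partition of the 12 weights (5 classes, p=23):

[[1, 4, 5, 7, 10], [2], [3, 6], [8, 9], [11, 12]]


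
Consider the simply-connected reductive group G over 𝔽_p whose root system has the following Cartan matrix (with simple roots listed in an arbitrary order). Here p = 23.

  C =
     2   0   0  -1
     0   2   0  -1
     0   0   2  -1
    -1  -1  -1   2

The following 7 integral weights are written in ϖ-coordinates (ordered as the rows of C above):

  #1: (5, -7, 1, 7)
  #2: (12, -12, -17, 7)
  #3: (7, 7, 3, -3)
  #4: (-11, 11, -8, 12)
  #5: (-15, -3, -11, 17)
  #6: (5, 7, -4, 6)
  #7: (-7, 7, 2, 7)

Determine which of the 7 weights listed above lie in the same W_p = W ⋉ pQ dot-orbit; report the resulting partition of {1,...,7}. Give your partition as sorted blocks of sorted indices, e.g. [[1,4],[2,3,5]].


Root system D_4: the 4×4 matrix C matches after relabeling.

λ_j+ρ reflected into Ā_23 (⟨·,θ^∨⟩≤23); 4-tuples as given:

    1: (6, 6, 2, 2)
    2: (6, 8, 3, 2)
    3: (6, 6, 2, 2)
    4: (6, 8, 3, 2)
    5: (6, 6, 2, 2)
    6: (6, 8, 3, 2)
    7: (6, 8, 3, 2)

Linkage partition of the 7 weights (2 classes, p=23):

[[1, 3, 5], [2, 4, 6, 7]]


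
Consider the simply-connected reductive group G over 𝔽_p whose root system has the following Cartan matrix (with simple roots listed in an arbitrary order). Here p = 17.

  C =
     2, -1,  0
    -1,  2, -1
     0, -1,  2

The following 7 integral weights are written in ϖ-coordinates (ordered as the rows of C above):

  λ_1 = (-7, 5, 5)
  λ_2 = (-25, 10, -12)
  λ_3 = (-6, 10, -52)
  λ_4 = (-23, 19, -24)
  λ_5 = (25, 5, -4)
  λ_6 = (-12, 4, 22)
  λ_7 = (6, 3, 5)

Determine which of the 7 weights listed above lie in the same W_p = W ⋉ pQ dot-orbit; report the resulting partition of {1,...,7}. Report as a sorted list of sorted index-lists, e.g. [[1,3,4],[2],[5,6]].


Type A_3, rank 3, |W|=24; reorder rows/cols to standard.

Alcove-folded reps (p=17, 7 weights, presented ϖ-order):

  λ_1 → (6, 0, 6) · λ_2 → (7, 4, 6) · λ_3 → (6, 0, 6) · λ_4 → (2, 9, 3) · λ_5 → (2, 9, 3) · λ_6 → (6, 0, 6) · λ_7 → (7, 4, 6)

These 7 weights hit 3 W_17-dot-orbits; sizes (3, 2, 2):

[[1, 3, 6], [2, 7], [4, 5]]


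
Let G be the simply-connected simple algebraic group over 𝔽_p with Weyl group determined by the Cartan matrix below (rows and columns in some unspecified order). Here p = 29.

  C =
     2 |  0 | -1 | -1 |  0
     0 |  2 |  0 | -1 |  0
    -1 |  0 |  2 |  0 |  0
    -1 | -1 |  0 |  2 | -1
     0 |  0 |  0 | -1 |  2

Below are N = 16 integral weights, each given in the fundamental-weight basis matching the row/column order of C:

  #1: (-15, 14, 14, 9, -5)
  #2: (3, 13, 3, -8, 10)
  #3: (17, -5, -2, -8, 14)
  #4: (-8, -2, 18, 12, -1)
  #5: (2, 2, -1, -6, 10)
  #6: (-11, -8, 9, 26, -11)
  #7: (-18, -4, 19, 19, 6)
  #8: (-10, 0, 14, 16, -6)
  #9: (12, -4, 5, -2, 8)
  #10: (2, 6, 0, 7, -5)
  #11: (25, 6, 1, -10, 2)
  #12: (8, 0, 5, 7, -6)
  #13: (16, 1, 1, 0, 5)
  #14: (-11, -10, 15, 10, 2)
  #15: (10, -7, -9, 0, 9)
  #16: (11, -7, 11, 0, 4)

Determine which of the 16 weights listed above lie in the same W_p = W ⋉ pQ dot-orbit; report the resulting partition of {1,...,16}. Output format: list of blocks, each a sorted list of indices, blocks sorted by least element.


C ↔ D_5 under row/col permutation; |W(D_5)| = 1920.

λ_j+ρ reflected into Ā_29 (⟨·,θ^∨⟩≤29); 5-tuples as given:

  λ_1 → (3, 7, 1, 4, 4);  λ_2 → (3, 7, 1, 4, 4);  λ_3 → (3, 7, 1, 4, 4);  λ_4 → (1, 1, 11, 4, 0);  λ_5 → (0, 2, 2, 1, 6);  λ_6 → (2, 7, 0, 0, 10);  λ_7 → (0, 2, 2, 1, 6);  λ_8 → (2, 1, 6, 3, 5);  λ_9 → (2, 1, 6, 3, 5);  λ_10 → (3, 7, 1, 4, 4);  λ_11 → (0, 2, 2, 1, 6);  λ_12 → (2, 1, 6, 3, 5);  λ_13 → (0, 2, 2, 1, 6);  λ_14 → (2, 1, 6, 3, 5);  λ_15 → (2, 1, 6, 3, 5);  λ_16 → (1, 1, 11, 4, 0)

The 16 indices split into 5 linkage classes (same alcove rep ⇔ same W_29-dot-orbit):

[[1, 2, 3, 10], [4, 16], [5, 7, 11, 13], [6], [8, 9, 12, 14, 15]]
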